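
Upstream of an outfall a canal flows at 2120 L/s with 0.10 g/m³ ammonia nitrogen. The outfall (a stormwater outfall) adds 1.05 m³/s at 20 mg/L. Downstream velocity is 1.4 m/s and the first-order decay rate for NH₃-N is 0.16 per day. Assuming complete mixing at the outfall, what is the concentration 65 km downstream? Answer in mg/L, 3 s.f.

6.14 mg/L

2120 L/s = 2.12 m³/s.
After complete mixing, C₀ = (1.05·20 + 2.12·0.1) / 3.17 = 6.691 mg/L.
Travel time t = 6.5e+04 m / 1.4 m/s = 4.643e+04 s = 0.5374 d.
C = 6.691·exp(−0.16·0.5374) = 6.691·0.9176 = 6.14 mg/L.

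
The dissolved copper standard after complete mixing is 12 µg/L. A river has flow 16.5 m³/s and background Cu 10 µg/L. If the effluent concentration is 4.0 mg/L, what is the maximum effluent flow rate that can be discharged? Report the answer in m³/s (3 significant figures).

10 µg/L = 0.01 mg/L.
12 µg/L = 0.012 mg/L.
Mass balance at complete mixing: C_std·(Q_w + Q_r) = Q_w·C_e + Q_r·C_b.
Rearranging, Q_w = Q_r·(C_std − C_b)/(C_e − C_std) = 16.5·(0.012 − 0.01) / (4 − 0.012) = 0.008275 m³/s.

0.00827 m³/s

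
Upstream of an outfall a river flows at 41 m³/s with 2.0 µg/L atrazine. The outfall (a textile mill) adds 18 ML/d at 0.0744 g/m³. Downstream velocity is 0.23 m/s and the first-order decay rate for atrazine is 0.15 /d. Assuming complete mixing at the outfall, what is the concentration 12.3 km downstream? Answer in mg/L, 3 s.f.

18 ML/d = 0.2083 m³/s.
2.0 µg/L = 0.002 mg/L.
After complete mixing, C₀ = (0.2083·0.0744 + 41·0.002) / 41.21 = 0.002366 mg/L.
Travel time t = 1.23e+04 m / 0.23 m/s = 5.348e+04 s = 0.619 d.
C = 0.002366·exp(−0.15·0.619) = 0.002366·0.9113 = 0.002156 mg/L.

0.00216 mg/L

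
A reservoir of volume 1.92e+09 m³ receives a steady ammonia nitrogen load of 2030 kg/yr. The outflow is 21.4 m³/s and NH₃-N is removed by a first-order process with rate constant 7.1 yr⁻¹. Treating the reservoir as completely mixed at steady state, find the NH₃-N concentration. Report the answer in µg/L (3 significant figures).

Outflow Q = 21.4 m³/s × 3.156e+07 s/yr = 6.753e+08 m³/yr.
Steady-state CSTR mass balance: W = Q·C + k·V·C, so C = W/(Q + kV).
Q + kV = 6.753e+08 + 7.1·1.92e+09 = 1.431e+10 m³/yr.
C = 2030/1.431e+10 = 1.419e-07 kg/m³ = 0.0001419 mg/L = 0.1419 µg/L.

0.142 µg/L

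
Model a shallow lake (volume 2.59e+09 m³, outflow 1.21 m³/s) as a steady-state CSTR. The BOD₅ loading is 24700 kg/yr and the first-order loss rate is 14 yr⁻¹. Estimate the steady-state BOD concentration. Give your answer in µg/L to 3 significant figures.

0.680 µg/L

Outflow Q = 1.21 m³/s × 3.156e+07 s/yr = 3.818e+07 m³/yr.
Steady-state CSTR mass balance: W = Q·C + k·V·C, so C = W/(Q + kV).
Q + kV = 3.818e+07 + 14·2.59e+09 = 3.63e+10 m³/yr.
C = 24700/3.63e+10 = 6.805e-07 kg/m³ = 0.0006805 mg/L = 0.6805 µg/L.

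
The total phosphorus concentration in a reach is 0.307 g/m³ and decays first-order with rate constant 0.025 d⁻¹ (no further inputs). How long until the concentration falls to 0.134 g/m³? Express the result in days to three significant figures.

t = ln(C₀/C)/k = ln(0.307/0.134)/0.025 = 0.829/0.025 = 33.16 d.

33.2 d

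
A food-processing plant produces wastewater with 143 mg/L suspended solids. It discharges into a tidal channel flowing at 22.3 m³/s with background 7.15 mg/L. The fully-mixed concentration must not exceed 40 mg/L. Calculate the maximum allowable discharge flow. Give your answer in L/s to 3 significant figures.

7110 L/s

Mass balance at complete mixing: C_std·(Q_w + Q_r) = Q_w·C_e + Q_r·C_b.
Rearranging, Q_w = Q_r·(C_std − C_b)/(C_e − C_std) = 22.3·(40 − 7.15) / (143 − 40) = 7.112 m³/s.
= 7112 L/s.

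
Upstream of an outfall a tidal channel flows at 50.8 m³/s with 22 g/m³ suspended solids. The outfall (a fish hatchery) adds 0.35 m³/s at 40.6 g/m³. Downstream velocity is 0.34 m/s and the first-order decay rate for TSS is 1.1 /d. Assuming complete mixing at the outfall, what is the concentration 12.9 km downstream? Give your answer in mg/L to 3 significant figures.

13.7 mg/L

After complete mixing, C₀ = (0.35·40.6 + 50.8·22) / 51.15 = 22.13 mg/L.
Travel time t = 1.29e+04 m / 0.34 m/s = 3.794e+04 s = 0.4391 d.
C = 22.13·exp(−1.1·0.4391) = 22.13·0.6169 = 13.65 mg/L.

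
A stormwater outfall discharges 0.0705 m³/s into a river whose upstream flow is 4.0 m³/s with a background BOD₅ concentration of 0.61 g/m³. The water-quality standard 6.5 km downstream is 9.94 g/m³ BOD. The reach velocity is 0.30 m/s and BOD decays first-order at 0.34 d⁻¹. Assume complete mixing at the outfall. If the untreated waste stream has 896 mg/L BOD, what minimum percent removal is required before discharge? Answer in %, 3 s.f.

34.1 %

Travel time to the compliance point: t = 6500/0.30 = 2.167e+04 s = 0.2508 d; decay factor exp(−0.34·0.2508) = 0.9183.
So the concentration just after mixing may be at most 9.94/0.9183 = 10.82 mg/L.
Mass balance: 10.82·4.071 = 0.0705·Cₑ + 4·0.61.
Cₑ = (44.06 − 2.44) / 0.0705 = 590.4 mg/L.
Required removal = 1 − 590.4/896 = 34.11 %.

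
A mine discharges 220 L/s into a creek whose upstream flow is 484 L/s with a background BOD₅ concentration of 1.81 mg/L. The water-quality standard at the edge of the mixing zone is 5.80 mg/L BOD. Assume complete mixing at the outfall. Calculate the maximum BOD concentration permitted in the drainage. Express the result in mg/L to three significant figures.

220 L/s = 0.22 m³/s.
484 L/s = 0.484 m³/s.
Mass balance: 5.8·0.704 = 0.22·Cₑ + 0.484·1.81.
Cₑ = (4.083 − 0.876) / 0.22 = 14.58 mg/L.

14.6 mg/L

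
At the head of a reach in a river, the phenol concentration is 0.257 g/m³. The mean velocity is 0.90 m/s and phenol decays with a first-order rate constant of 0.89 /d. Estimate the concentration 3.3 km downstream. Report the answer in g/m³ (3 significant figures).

0.247 g/m³

Travel time t = 3.3 km / 0.90 m/s = 3300/0.90 = 3667 s = 0.04244 d.
First-order decay: C = 0.257·exp(−0.89·0.04244) = 0.257·0.9629 = 0.2475 g/m³.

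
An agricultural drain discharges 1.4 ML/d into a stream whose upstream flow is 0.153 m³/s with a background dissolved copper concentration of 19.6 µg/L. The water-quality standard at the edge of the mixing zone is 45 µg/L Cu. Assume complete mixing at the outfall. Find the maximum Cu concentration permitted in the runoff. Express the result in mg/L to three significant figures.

1.4 ML/d = 0.0162 m³/s.
19.6 µg/L = 0.0196 mg/L.
45 µg/L = 0.045 mg/L.
Mass balance: 0.045·0.1692 = 0.0162·Cₑ + 0.153·0.0196.
Cₑ = (0.007614 − 0.002999) / 0.0162 = 0.2848 mg/L.

0.285 mg/L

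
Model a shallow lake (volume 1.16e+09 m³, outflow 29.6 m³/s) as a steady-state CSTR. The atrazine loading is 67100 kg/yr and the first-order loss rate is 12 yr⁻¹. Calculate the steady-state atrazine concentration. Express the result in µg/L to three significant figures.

Outflow Q = 29.6 m³/s × 3.156e+07 s/yr = 9.341e+08 m³/yr.
Steady-state CSTR mass balance: W = Q·C + k·V·C, so C = W/(Q + kV).
Q + kV = 9.341e+08 + 12·1.16e+09 = 1.485e+10 m³/yr.
C = 67100/1.485e+10 = 4.517e-06 kg/m³ = 0.004517 mg/L = 4.517 µg/L.

4.52 µg/L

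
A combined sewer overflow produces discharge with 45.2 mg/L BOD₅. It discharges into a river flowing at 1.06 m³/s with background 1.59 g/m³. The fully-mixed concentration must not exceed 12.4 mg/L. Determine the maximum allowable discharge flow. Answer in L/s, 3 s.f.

349 L/s

Mass balance at complete mixing: C_std·(Q_w + Q_r) = Q_w·C_e + Q_r·C_b.
Rearranging, Q_w = Q_r·(C_std − C_b)/(C_e − C_std) = 1.06·(12.4 − 1.59) / (45.2 − 12.4) = 0.3493 m³/s.
= 349.3 L/s.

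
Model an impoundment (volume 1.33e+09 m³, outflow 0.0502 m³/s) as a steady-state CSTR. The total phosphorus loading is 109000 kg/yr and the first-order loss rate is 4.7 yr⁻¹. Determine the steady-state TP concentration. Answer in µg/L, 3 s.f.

Outflow Q = 0.0502 m³/s × 3.156e+07 s/yr = 1.584e+06 m³/yr.
Steady-state CSTR mass balance: W = Q·C + k·V·C, so C = W/(Q + kV).
Q + kV = 1.584e+06 + 4.7·1.33e+09 = 6.253e+09 m³/yr.
C = 109000/6.253e+09 = 1.743e-05 kg/m³ = 0.01743 mg/L = 17.43 µg/L.

17.4 µg/L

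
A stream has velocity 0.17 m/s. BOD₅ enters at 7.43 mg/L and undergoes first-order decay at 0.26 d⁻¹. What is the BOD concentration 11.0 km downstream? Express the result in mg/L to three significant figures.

Travel time t = 11.0 km / 0.17 m/s = 1.1e+04/0.17 = 6.471e+04 s = 0.7489 d.
First-order decay: C = 7.43·exp(−0.26·0.7489) = 7.43·0.8231 = 6.115 mg/L.

6.12 mg/L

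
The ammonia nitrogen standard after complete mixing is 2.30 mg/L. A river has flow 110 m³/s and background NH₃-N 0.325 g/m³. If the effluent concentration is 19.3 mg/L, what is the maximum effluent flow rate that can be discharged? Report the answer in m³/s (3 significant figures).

12.8 m³/s

Mass balance at complete mixing: C_std·(Q_w + Q_r) = Q_w·C_e + Q_r·C_b.
Rearranging, Q_w = Q_r·(C_std − C_b)/(C_e − C_std) = 110·(2.3 − 0.325) / (19.3 − 2.3) = 12.78 m³/s.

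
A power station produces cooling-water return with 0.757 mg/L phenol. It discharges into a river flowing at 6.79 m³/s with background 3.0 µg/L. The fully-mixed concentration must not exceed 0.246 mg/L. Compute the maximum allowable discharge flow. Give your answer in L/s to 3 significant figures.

3.0 µg/L = 0.003 mg/L.
Mass balance at complete mixing: C_std·(Q_w + Q_r) = Q_w·C_e + Q_r·C_b.
Rearranging, Q_w = Q_r·(C_std − C_b)/(C_e − C_std) = 6.79·(0.246 − 0.003) / (0.757 − 0.246) = 3.229 m³/s.
= 3229 L/s.

3230 L/s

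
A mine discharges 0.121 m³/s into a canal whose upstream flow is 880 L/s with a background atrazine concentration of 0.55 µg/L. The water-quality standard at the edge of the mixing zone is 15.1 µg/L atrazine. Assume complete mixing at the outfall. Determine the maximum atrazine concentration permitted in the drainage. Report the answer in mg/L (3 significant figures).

0.121 mg/L

880 L/s = 0.88 m³/s.
0.55 µg/L = 0.00055 mg/L.
15.1 µg/L = 0.0151 mg/L.
Mass balance: 0.0151·1.001 = 0.121·Cₑ + 0.88·0.00055.
Cₑ = (0.01512 − 0.000484) / 0.121 = 0.1209 mg/L.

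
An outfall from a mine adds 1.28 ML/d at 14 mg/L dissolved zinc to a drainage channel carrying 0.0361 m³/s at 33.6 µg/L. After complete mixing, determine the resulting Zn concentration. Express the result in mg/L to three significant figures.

1.28 ML/d = 0.01481 m³/s.
33.6 µg/L = 0.0336 mg/L.
Conservation of mass across the mixing zone: C = (0.01481·14 + 0.0361·0.0336) / (0.01481 + 0.0361) = 0.2086/0.05091 = 4.097 mg/L.

4.10 mg/L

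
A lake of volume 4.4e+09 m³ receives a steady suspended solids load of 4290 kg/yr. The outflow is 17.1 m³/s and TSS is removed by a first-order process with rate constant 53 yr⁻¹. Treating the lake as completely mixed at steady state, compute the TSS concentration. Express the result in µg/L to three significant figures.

0.0184 µg/L

Outflow Q = 17.1 m³/s × 3.156e+07 s/yr = 5.396e+08 m³/yr.
Steady-state CSTR mass balance: W = Q·C + k·V·C, so C = W/(Q + kV).
Q + kV = 5.396e+08 + 53·4.4e+09 = 2.337e+11 m³/yr.
C = 4290/2.337e+11 = 1.835e-08 kg/m³ = 1.835e-05 mg/L = 0.01835 µg/L.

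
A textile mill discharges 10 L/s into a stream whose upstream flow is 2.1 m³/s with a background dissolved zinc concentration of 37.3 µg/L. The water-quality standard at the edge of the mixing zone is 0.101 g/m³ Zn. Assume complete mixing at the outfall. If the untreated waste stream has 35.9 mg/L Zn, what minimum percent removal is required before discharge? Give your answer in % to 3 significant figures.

62.5 %

10 L/s = 0.01 m³/s.
37.3 µg/L = 0.0373 mg/L.
Mass balance: 0.101·2.11 = 0.01·Cₑ + 2.1·0.0373.
Cₑ = (0.2131 − 0.07833) / 0.01 = 13.48 mg/L.
Required removal = 1 − 13.48/35.9 = 62.46 %.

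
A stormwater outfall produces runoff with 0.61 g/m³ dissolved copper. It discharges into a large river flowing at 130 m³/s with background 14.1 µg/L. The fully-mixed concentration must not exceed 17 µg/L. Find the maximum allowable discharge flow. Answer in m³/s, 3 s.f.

14.1 µg/L = 0.0141 mg/L.
17 µg/L = 0.017 mg/L.
Mass balance at complete mixing: C_std·(Q_w + Q_r) = Q_w·C_e + Q_r·C_b.
Rearranging, Q_w = Q_r·(C_std − C_b)/(C_e − C_std) = 130·(0.017 − 0.0141) / (0.61 − 0.017) = 0.6358 m³/s.

0.636 m³/s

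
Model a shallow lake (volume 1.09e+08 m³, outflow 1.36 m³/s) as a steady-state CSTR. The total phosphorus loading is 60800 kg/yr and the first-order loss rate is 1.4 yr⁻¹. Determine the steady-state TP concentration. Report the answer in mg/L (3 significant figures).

Outflow Q = 1.36 m³/s × 3.156e+07 s/yr = 4.292e+07 m³/yr.
Steady-state CSTR mass balance: W = Q·C + k·V·C, so C = W/(Q + kV).
Q + kV = 4.292e+07 + 1.4·1.09e+08 = 1.955e+08 m³/yr.
C = 60800/1.955e+08 = 0.000311 kg/m³ = 0.311 mg/L.

0.311 mg/L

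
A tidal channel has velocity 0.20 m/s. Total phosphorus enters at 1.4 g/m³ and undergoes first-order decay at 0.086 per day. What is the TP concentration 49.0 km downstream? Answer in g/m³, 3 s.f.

1.10 g/m³

Travel time t = 49.0 km / 0.20 m/s = 4.9e+04/0.20 = 2.45e+05 s = 2.836 d.
First-order decay: C = 1.4·exp(−0.086·2.836) = 1.4·0.7836 = 1.097 g/m³.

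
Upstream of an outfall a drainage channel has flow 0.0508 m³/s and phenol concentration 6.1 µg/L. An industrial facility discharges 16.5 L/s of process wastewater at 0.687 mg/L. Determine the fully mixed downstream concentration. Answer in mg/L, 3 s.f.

16.5 L/s = 0.0165 m³/s.
6.1 µg/L = 0.0061 mg/L.
Conservation of mass across the mixing zone: C = (0.0165·0.687 + 0.0508·0.0061) / (0.0165 + 0.0508) = 0.01165/0.0673 = 0.173 mg/L.

0.173 mg/L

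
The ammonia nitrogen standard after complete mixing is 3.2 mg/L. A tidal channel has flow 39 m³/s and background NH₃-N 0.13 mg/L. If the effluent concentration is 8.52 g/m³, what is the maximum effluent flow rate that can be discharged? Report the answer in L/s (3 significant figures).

Mass balance at complete mixing: C_std·(Q_w + Q_r) = Q_w·C_e + Q_r·C_b.
Rearranging, Q_w = Q_r·(C_std − C_b)/(C_e − C_std) = 39·(3.2 − 0.13) / (8.52 − 3.2) = 22.51 m³/s.
= 2.251e+04 L/s.

22500 L/s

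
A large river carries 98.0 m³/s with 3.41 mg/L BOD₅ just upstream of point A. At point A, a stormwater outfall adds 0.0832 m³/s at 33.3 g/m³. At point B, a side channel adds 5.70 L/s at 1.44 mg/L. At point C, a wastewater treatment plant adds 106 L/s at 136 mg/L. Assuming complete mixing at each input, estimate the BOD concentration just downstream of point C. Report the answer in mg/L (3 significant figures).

After input A: C = (98·3.41 + 0.0832·33.3) / 98.08 = 3.435 mg/L.
5.70 L/s = 0.0057 m³/s.
After input B: C = (98.08·3.435 + 0.0057·1.44) / 98.09 = 3.435 mg/L.
106 L/s = 0.106 m³/s.
After input C: C = (98.09·3.435 + 0.106·136) / 98.19 = 3.578 mg/L.

3.58 mg/L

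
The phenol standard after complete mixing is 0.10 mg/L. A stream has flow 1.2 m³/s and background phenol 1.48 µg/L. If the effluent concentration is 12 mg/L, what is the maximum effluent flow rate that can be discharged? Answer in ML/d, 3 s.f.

1.48 µg/L = 0.00148 mg/L.
Mass balance at complete mixing: C_std·(Q_w + Q_r) = Q_w·C_e + Q_r·C_b.
Rearranging, Q_w = Q_r·(C_std − C_b)/(C_e − C_std) = 1.2·(0.1 − 0.00148) / (12 − 0.1) = 0.009935 m³/s.
= 0.8584 ML/d.

0.858 ML/d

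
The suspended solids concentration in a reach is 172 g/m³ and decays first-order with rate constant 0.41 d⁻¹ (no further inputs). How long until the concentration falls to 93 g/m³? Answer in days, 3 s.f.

t = ln(C₀/C)/k = ln(172/93)/0.41 = 0.6149/0.41 = 1.5 d.

1.50 d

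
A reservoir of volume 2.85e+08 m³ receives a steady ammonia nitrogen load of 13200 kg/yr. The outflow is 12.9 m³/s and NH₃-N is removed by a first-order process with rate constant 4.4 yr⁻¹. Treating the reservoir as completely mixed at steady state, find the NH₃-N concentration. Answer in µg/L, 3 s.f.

7.95 µg/L

Outflow Q = 12.9 m³/s × 3.156e+07 s/yr = 4.071e+08 m³/yr.
Steady-state CSTR mass balance: W = Q·C + k·V·C, so C = W/(Q + kV).
Q + kV = 4.071e+08 + 4.4·2.85e+08 = 1.661e+09 m³/yr.
C = 13200/1.661e+09 = 7.947e-06 kg/m³ = 0.007947 mg/L = 7.947 µg/L.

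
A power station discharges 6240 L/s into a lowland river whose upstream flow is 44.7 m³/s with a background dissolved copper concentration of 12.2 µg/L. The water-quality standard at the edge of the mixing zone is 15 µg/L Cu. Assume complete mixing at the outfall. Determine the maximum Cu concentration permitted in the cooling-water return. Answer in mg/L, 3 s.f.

6240 L/s = 6.24 m³/s.
12.2 µg/L = 0.0122 mg/L.
15 µg/L = 0.015 mg/L.
Mass balance: 0.015·50.94 = 6.24·Cₑ + 44.7·0.0122.
Cₑ = (0.7641 − 0.5453) / 6.24 = 0.03506 mg/L.

0.0351 mg/L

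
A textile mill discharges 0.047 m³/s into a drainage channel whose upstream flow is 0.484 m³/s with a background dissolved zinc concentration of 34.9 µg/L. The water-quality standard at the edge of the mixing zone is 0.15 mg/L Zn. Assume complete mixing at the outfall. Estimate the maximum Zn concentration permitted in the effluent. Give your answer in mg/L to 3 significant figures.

1.34 mg/L

34.9 µg/L = 0.0349 mg/L.
Mass balance: 0.15·0.531 = 0.047·Cₑ + 0.484·0.0349.
Cₑ = (0.07965 − 0.01689) / 0.047 = 1.335 mg/L.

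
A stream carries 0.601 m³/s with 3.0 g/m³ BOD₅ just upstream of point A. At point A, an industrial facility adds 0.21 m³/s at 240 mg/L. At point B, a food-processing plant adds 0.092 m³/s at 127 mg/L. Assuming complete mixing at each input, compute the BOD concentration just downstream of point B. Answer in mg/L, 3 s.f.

70.7 mg/L

After input A: C = (0.601·3 + 0.21·240) / 0.811 = 64.37 mg/L.
After input B: C = (0.811·64.37 + 0.092·127) / 0.903 = 70.75 mg/L.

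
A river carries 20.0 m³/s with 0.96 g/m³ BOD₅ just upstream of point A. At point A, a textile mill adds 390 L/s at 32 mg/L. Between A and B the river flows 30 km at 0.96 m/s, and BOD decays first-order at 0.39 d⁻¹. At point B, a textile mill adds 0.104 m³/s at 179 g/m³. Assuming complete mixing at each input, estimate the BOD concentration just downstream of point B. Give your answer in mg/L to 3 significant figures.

390 L/s = 0.39 m³/s.
After input A: C = (20·0.96 + 0.39·32) / 20.39 = 1.554 mg/L.
Over the 30 km reach to input B (t = 3.125e+04 s = 0.3617 d), decay gives C = 1.554·exp(−0.39·0.3617) = 1.349 mg/L.
After input B: C = (20.39·1.349 + 0.104·179) / 20.49 = 2.251 mg/L.

2.25 mg/L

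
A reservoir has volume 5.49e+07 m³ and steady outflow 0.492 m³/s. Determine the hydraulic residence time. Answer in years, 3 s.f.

3.54 yr

Q = 0.492 m³/s × 3.156e+07 s/yr = 1.553e+07 m³/yr.
Hydraulic residence time τ = V/Q = 5.49e+07/1.553e+07 = 3.536 yr.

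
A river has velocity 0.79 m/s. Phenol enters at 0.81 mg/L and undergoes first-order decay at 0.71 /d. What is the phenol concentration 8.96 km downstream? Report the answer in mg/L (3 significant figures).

0.738 mg/L

Travel time t = 8.96 km / 0.79 m/s = 8960/0.79 = 1.134e+04 s = 0.1313 d.
First-order decay: C = 0.81·exp(−0.71·0.1313) = 0.81·0.911 = 0.7379 mg/L.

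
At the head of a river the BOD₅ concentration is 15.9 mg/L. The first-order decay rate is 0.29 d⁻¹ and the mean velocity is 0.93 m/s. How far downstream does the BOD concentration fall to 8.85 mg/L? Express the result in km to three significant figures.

162 km

From C = C₀·e^(−kt), t = ln(C₀/C)/k = ln(15.9/8.85)/0.29 = 0.5859/0.29 = 2.02 d.
Distance = v·t = 0.93 m/s × 1.746e+05 s = 1.623e+05 m = 162.3 km.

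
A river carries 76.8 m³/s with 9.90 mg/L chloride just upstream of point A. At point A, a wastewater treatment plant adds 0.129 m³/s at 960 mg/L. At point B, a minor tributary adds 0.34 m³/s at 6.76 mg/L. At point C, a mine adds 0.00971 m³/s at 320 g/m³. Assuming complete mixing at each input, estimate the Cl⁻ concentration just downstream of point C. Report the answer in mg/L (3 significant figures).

11.5 mg/L

After input A: C = (76.8·9.9 + 0.129·960) / 76.93 = 11.49 mg/L.
After input B: C = (76.93·11.49 + 0.34·6.76) / 77.27 = 11.47 mg/L.
After input C: C = (77.27·11.47 + 0.00971·320) / 77.28 = 11.51 mg/L.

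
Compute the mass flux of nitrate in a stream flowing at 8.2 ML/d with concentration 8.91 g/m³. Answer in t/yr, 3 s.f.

26.7 t/yr

8.2 ML/d = 0.09491 m³/s.
Mass flux = Q·C = 0.09491 m³/s × 8.91 g/m³ = 0.8456 g/s.
= 0.8456 g/s × 31.56 = 26.69 t/yr.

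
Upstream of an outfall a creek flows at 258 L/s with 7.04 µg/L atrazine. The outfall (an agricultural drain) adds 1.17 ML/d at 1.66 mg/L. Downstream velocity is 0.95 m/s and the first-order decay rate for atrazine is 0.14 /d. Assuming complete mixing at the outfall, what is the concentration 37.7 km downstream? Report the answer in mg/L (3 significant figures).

1.17 ML/d = 0.01354 m³/s.
258 L/s = 0.258 m³/s.
7.04 µg/L = 0.00704 mg/L.
After complete mixing, C₀ = (0.01354·1.66 + 0.258·0.00704) / 0.2715 = 0.08947 mg/L.
Travel time t = 3.77e+04 m / 0.95 m/s = 3.968e+04 s = 0.4593 d.
C = 0.08947·exp(−0.14·0.4593) = 0.08947·0.9377 = 0.0839 mg/L.

0.0839 mg/L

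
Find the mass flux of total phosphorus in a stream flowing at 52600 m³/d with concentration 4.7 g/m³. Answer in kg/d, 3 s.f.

52600 m³/d = 0.6088 m³/s.
Mass flux = Q·C = 0.6088 m³/s × 4.7 g/m³ = 2.861 g/s.
= 2.861 g/s × 86.4 = 247.2 kg/d.

247 kg/d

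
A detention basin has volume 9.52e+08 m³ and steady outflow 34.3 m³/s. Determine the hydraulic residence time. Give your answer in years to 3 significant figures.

Q = 34.3 m³/s × 3.156e+07 s/yr = 1.082e+09 m³/yr.
Hydraulic residence time τ = V/Q = 9.52e+08/1.082e+09 = 0.8795 yr.

0.880 yr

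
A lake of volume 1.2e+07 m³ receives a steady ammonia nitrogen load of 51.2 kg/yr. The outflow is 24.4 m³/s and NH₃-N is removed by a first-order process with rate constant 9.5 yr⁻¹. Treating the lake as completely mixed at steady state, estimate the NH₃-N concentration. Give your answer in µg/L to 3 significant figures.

Outflow Q = 24.4 m³/s × 3.156e+07 s/yr = 7.7e+08 m³/yr.
Steady-state CSTR mass balance: W = Q·C + k·V·C, so C = W/(Q + kV).
Q + kV = 7.7e+08 + 9.5·1.2e+07 = 8.84e+08 m³/yr.
C = 51.2/8.84e+08 = 5.792e-08 kg/m³ = 5.792e-05 mg/L = 0.05792 µg/L.

0.0579 µg/L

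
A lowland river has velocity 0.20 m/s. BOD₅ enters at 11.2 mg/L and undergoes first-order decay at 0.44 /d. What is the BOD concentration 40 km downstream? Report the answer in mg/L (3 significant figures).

4.04 mg/L

Travel time t = 40 km / 0.20 m/s = 4e+04/0.20 = 2e+05 s = 2.315 d.
First-order decay: C = 11.2·exp(−0.44·2.315) = 11.2·0.3611 = 4.045 mg/L.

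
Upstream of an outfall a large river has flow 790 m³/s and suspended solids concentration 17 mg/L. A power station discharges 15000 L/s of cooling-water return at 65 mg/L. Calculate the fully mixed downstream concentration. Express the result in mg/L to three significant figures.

17.9 mg/L

15000 L/s = 15 m³/s.
Conservation of mass across the mixing zone: C = (15·65 + 790·17) / (15 + 790) = 1.44e+04/805 = 17.89 mg/L.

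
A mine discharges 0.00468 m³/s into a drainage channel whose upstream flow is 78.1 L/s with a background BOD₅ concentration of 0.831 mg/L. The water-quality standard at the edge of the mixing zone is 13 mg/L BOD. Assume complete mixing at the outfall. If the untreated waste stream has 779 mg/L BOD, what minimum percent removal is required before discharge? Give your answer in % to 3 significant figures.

72.3 %

78.1 L/s = 0.0781 m³/s.
Mass balance: 13·0.08278 = 0.00468·Cₑ + 0.0781·0.831.
Cₑ = (1.076 − 0.0649) / 0.00468 = 216.1 mg/L.
Required removal = 1 − 216.1/779 = 72.26 %.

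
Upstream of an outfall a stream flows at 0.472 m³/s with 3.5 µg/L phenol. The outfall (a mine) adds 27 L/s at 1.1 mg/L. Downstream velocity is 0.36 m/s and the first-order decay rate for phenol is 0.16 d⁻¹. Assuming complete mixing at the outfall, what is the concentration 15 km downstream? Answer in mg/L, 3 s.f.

0.0582 mg/L

27 L/s = 0.027 m³/s.
3.5 µg/L = 0.0035 mg/L.
After complete mixing, C₀ = (0.027·1.1 + 0.472·0.0035) / 0.499 = 0.06283 mg/L.
Travel time t = 1.5e+04 m / 0.36 m/s = 4.167e+04 s = 0.4823 d.
C = 0.06283·exp(−0.16·0.4823) = 0.06283·0.9257 = 0.05816 mg/L.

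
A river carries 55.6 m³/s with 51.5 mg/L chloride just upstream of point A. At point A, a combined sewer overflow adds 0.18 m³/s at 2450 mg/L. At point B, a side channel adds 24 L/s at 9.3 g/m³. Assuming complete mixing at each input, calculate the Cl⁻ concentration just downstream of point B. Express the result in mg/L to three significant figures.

After input A: C = (55.6·51.5 + 0.18·2450) / 55.78 = 59.24 mg/L.
24 L/s = 0.024 m³/s.
After input B: C = (55.78·59.24 + 0.024·9.3) / 55.8 = 59.22 mg/L.

59.2 mg/L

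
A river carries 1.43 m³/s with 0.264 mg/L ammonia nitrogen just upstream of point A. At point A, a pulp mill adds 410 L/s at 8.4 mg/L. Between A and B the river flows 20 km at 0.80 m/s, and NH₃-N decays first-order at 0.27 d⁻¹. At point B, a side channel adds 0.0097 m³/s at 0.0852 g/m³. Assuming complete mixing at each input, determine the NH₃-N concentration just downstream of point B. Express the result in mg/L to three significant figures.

1.91 mg/L

410 L/s = 0.41 m³/s.
After input A: C = (1.43·0.264 + 0.41·8.4) / 1.84 = 2.077 mg/L.
Over the 20 km reach to input B (t = 2.5e+04 s = 0.2894 d), decay gives C = 2.077·exp(−0.27·0.2894) = 1.921 mg/L.
After input B: C = (1.84·1.921 + 0.0097·0.0852) / 1.85 = 1.911 mg/L.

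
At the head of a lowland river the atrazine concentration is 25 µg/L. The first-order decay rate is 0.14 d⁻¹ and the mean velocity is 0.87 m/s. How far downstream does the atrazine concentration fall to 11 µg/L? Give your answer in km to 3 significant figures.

441 km

From C = C₀·e^(−kt), t = ln(C₀/C)/k = ln(25/11)/0.14 = 0.821/0.14 = 5.864 d.
Distance = v·t = 0.87 m/s × 5.067e+05 s = 4.408e+05 m = 440.8 km.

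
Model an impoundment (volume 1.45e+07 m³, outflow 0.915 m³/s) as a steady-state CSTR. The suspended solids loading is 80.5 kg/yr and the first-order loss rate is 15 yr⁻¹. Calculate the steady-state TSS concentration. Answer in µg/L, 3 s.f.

0.327 µg/L

Outflow Q = 0.915 m³/s × 3.156e+07 s/yr = 2.888e+07 m³/yr.
Steady-state CSTR mass balance: W = Q·C + k·V·C, so C = W/(Q + kV).
Q + kV = 2.888e+07 + 15·1.45e+07 = 2.464e+08 m³/yr.
C = 80.5/2.464e+08 = 3.267e-07 kg/m³ = 0.0003267 mg/L = 0.3267 µg/L.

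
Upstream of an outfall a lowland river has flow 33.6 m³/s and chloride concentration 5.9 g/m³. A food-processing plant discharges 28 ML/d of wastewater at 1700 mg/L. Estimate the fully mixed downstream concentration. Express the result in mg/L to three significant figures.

28 ML/d = 0.3241 m³/s.
Flow-weighted mixing gives C = (0.3241·1700 + 33.6·5.9) / (0.3241 + 33.6) = 749.2/33.92 = 22.08 mg/L.

22.1 mg/L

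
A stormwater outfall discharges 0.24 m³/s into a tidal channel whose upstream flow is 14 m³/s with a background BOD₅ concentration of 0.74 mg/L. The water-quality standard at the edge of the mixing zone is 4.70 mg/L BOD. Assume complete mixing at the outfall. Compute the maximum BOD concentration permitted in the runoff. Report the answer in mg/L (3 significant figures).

236 mg/L

Mass balance: 4.7·14.24 = 0.24·Cₑ + 14·0.74.
Cₑ = (66.93 − 10.36) / 0.24 = 235.7 mg/L.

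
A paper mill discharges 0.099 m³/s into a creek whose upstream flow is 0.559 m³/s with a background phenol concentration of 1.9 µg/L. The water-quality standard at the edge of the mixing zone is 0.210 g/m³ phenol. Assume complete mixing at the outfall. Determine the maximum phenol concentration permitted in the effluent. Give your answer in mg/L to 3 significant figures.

1.39 mg/L

1.9 µg/L = 0.0019 mg/L.
Mass balance: 0.21·0.658 = 0.099·Cₑ + 0.559·0.0019.
Cₑ = (0.1382 − 0.001062) / 0.099 = 1.385 mg/L.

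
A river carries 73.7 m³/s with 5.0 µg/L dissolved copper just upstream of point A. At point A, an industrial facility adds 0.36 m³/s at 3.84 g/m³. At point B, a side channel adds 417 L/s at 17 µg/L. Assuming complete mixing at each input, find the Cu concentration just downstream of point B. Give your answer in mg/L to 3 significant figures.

0.0236 mg/L

5.0 µg/L = 0.005 mg/L.
After input A: C = (73.7·0.005 + 0.36·3.84) / 74.06 = 0.02364 mg/L.
417 L/s = 0.417 m³/s.
17 µg/L = 0.017 mg/L.
After input B: C = (74.06·0.02364 + 0.417·0.017) / 74.48 = 0.0236 mg/L.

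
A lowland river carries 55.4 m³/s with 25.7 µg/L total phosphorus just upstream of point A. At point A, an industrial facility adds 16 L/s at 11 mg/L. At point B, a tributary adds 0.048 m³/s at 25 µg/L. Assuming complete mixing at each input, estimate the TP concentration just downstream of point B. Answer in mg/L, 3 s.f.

0.0289 mg/L

25.7 µg/L = 0.0257 mg/L.
16 L/s = 0.016 m³/s.
After input A: C = (55.4·0.0257 + 0.016·11) / 55.42 = 0.02887 mg/L.
25 µg/L = 0.025 mg/L.
After input B: C = (55.42·0.02887 + 0.048·0.025) / 55.46 = 0.02887 mg/L.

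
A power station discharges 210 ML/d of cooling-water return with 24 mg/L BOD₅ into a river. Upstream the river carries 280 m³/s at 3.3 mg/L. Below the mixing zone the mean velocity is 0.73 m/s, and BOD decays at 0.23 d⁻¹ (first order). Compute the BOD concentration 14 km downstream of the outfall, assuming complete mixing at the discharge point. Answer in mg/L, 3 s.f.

210 ML/d = 2.431 m³/s.
After complete mixing, C₀ = (2.431·24 + 280·3.3) / 282.4 = 3.478 mg/L.
Travel time t = 1.4e+04 m / 0.73 m/s = 1.918e+04 s = 0.222 d.
C = 3.478·exp(−0.23·0.222) = 3.478·0.9502 = 3.305 mg/L.

3.31 mg/L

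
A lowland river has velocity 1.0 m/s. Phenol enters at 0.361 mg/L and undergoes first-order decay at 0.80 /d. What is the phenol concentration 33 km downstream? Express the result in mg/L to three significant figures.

Travel time t = 33 km / 1.0 m/s = 3.3e+04/1.0 = 3.3e+04 s = 0.3819 d.
First-order decay: C = 0.361·exp(−0.80·0.3819) = 0.361·0.7367 = 0.266 mg/L.

0.266 mg/L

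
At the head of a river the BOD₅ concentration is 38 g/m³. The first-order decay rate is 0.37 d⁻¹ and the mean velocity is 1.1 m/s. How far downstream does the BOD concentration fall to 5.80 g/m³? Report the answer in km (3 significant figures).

483 km

From C = C₀·e^(−kt), t = ln(C₀/C)/k = ln(38/5.80)/0.37 = 1.88/0.37 = 5.08 d.
Distance = v·t = 1.1 m/s × 4.389e+05 s = 4.828e+05 m = 482.8 km.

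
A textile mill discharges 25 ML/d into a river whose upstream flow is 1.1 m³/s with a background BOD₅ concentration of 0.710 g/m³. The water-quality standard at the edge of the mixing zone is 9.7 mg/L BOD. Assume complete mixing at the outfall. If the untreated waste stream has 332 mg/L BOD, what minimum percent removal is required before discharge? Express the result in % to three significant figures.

86.8 %

25 ML/d = 0.2894 m³/s.
Mass balance: 9.7·1.389 = 0.2894·Cₑ + 1.1·0.71.
Cₑ = (13.48 − 0.781) / 0.2894 = 43.88 mg/L.
Required removal = 1 − 43.88/332 = 86.78 %.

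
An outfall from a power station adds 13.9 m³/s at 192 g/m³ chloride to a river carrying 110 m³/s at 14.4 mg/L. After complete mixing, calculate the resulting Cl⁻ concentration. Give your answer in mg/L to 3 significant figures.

By mass balance at complete mixing, C = (13.9·192 + 110·14.4) / (13.9 + 110) = 4253/123.9 = 34.32 mg/L.

34.3 mg/L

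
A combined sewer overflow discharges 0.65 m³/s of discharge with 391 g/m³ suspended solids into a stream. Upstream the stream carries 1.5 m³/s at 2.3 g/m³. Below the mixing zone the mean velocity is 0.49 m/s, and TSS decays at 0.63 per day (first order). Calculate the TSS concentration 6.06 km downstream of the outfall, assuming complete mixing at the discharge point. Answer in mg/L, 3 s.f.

109 mg/L

After complete mixing, C₀ = (0.65·391 + 1.5·2.3) / 2.15 = 119.8 mg/L.
Travel time t = 6060 m / 0.49 m/s = 1.237e+04 s = 0.1431 d.
C = 119.8·exp(−0.63·0.1431) = 119.8·0.9138 = 109.5 mg/L.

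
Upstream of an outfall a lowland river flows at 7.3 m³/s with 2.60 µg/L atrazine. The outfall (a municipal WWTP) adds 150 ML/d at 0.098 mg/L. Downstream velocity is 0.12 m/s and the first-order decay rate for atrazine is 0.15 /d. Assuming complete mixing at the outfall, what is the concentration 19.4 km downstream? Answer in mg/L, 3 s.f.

150 ML/d = 1.736 m³/s.
2.60 µg/L = 0.0026 mg/L.
After complete mixing, C₀ = (1.736·0.098 + 7.3·0.0026) / 9.036 = 0.02093 mg/L.
Travel time t = 1.94e+04 m / 0.12 m/s = 1.617e+05 s = 1.871 d.
C = 0.02093·exp(−0.15·1.871) = 0.02093·0.7553 = 0.01581 mg/L.

0.0158 mg/L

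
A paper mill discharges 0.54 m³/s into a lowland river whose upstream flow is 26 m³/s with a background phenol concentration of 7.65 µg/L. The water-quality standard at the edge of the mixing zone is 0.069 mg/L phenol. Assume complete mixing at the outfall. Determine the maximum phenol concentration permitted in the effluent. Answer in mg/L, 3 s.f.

3.02 mg/L

7.65 µg/L = 0.00765 mg/L.
Mass balance: 0.069·26.54 = 0.54·Cₑ + 26·0.00765.
Cₑ = (1.831 − 0.1989) / 0.54 = 3.023 mg/L.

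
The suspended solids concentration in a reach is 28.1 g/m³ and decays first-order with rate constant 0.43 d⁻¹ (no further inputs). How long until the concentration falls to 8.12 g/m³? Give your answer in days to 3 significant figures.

t = ln(C₀/C)/k = ln(28.1/8.12)/0.43 = 1.241/0.43 = 2.887 d.

2.89 d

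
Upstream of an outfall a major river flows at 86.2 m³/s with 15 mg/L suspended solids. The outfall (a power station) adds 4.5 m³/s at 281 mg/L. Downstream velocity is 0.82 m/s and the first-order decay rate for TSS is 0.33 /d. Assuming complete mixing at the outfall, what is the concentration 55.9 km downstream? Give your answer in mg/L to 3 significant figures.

21.7 mg/L

After complete mixing, C₀ = (4.5·281 + 86.2·15) / 90.7 = 28.2 mg/L.
Travel time t = 5.59e+04 m / 0.82 m/s = 6.817e+04 s = 0.789 d.
C = 28.2·exp(−0.33·0.789) = 28.2·0.7708 = 21.73 mg/L.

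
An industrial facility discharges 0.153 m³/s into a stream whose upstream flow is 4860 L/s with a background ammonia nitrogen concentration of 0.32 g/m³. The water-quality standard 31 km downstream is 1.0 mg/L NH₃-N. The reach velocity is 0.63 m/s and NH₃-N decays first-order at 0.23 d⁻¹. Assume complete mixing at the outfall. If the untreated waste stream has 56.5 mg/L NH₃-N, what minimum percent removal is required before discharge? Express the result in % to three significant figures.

4860 L/s = 4.86 m³/s.
Travel time to the compliance point: t = 3.1e+04/0.63 = 4.921e+04 s = 0.5695 d; decay factor exp(−0.23·0.5695) = 0.8772.
So the concentration just after mixing may be at most 1/0.8772 = 1.14 mg/L.
Mass balance: 1.14·5.013 = 0.153·Cₑ + 4.86·0.32.
Cₑ = (5.715 − 1.555) / 0.153 = 27.19 mg/L.
Required removal = 1 − 27.19/56.5 = 51.88 %.

51.9 %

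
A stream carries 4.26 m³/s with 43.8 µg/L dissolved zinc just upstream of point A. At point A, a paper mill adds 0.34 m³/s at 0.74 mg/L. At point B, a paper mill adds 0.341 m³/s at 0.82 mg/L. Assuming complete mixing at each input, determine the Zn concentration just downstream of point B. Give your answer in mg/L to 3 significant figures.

43.8 µg/L = 0.0438 mg/L.
After input A: C = (4.26·0.0438 + 0.34·0.74) / 4.6 = 0.09526 mg/L.
After input B: C = (4.6·0.09526 + 0.341·0.82) / 4.941 = 0.1453 mg/L.

0.145 mg/L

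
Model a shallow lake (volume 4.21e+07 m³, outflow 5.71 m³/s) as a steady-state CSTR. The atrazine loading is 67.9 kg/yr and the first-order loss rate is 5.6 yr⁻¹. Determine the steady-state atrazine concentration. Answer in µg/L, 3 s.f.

Outflow Q = 5.71 m³/s × 3.156e+07 s/yr = 1.802e+08 m³/yr.
Steady-state CSTR mass balance: W = Q·C + k·V·C, so C = W/(Q + kV).
Q + kV = 1.802e+08 + 5.6·4.21e+07 = 4.16e+08 m³/yr.
C = 67.9/4.16e+08 = 1.632e-07 kg/m³ = 0.0001632 mg/L = 0.1632 µg/L.

0.163 µg/L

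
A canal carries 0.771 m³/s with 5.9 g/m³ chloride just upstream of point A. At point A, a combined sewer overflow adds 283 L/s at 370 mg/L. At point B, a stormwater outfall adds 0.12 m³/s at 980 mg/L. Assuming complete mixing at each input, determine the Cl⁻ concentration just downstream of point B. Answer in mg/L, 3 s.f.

283 L/s = 0.283 m³/s.
After input A: C = (0.771·5.9 + 0.283·370) / 1.054 = 103.7 mg/L.
After input B: C = (1.054·103.7 + 0.12·980) / 1.174 = 193.2 mg/L.

193 mg/L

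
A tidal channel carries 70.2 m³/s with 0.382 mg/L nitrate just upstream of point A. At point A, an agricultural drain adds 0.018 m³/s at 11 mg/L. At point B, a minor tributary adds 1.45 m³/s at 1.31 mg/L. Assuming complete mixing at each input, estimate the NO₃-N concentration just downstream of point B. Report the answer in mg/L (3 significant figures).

After input A: C = (70.2·0.382 + 0.018·11) / 70.22 = 0.3847 mg/L.
After input B: C = (70.22·0.3847 + 1.45·1.31) / 71.67 = 0.4034 mg/L.

0.403 mg/L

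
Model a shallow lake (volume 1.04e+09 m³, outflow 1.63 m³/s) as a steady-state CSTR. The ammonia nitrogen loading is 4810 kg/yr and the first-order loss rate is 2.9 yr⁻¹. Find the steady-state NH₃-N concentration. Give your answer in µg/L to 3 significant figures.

1.57 µg/L

Outflow Q = 1.63 m³/s × 3.156e+07 s/yr = 5.144e+07 m³/yr.
Steady-state CSTR mass balance: W = Q·C + k·V·C, so C = W/(Q + kV).
Q + kV = 5.144e+07 + 2.9·1.04e+09 = 3.067e+09 m³/yr.
C = 4810/3.067e+09 = 1.568e-06 kg/m³ = 0.001568 mg/L = 1.568 µg/L.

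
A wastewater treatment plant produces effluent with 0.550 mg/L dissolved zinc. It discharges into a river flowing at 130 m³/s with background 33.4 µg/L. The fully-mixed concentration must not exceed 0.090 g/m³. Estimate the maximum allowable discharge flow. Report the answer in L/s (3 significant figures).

33.4 µg/L = 0.0334 mg/L.
Mass balance at complete mixing: C_std·(Q_w + Q_r) = Q_w·C_e + Q_r·C_b.
Rearranging, Q_w = Q_r·(C_std − C_b)/(C_e − C_std) = 130·(0.09 − 0.0334) / (0.55 − 0.09) = 16 m³/s.
= 1.6e+04 L/s.

16000 L/s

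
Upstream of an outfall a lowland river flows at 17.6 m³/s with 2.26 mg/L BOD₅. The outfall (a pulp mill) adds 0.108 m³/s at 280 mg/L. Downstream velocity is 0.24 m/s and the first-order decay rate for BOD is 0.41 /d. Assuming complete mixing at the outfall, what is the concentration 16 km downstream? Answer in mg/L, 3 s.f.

2.88 mg/L

After complete mixing, C₀ = (0.108·280 + 17.6·2.26) / 17.71 = 3.954 mg/L.
Travel time t = 1.6e+04 m / 0.24 m/s = 6.667e+04 s = 0.7716 d.
C = 3.954·exp(−0.41·0.7716) = 3.954·0.7288 = 2.882 mg/L.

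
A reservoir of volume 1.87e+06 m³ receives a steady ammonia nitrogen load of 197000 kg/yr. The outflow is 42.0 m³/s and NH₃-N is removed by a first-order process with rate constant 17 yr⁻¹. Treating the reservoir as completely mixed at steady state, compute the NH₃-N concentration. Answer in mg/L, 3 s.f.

0.145 mg/L

Outflow Q = 42.0 m³/s × 3.156e+07 s/yr = 1.325e+09 m³/yr.
Steady-state CSTR mass balance: W = Q·C + k·V·C, so C = W/(Q + kV).
Q + kV = 1.325e+09 + 17·1.87e+06 = 1.357e+09 m³/yr.
C = 197000/1.357e+09 = 0.0001452 kg/m³ = 0.1452 mg/L.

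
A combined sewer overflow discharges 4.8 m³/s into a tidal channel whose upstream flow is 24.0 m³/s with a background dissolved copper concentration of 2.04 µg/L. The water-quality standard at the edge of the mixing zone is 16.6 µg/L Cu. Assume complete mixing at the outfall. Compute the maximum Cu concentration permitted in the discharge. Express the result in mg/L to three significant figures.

2.04 µg/L = 0.00204 mg/L.
16.6 µg/L = 0.0166 mg/L.
Mass balance: 0.0166·28.8 = 4.8·Cₑ + 24·0.00204.
Cₑ = (0.4781 − 0.04896) / 4.8 = 0.0894 mg/L.

0.0894 mg/L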